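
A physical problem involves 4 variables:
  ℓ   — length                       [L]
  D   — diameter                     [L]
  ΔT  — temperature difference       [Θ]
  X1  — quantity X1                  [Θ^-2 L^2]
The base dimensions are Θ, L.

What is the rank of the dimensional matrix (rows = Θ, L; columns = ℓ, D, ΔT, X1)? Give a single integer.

2

Dimensional matrix (Θ×L by ℓ×D×ΔT×X1):
  Θ: [ 0  0  1 -2]
  L: [ 1  1  0  2]
RREF → pivots at {ℓ,ΔT} ⇒ r = 2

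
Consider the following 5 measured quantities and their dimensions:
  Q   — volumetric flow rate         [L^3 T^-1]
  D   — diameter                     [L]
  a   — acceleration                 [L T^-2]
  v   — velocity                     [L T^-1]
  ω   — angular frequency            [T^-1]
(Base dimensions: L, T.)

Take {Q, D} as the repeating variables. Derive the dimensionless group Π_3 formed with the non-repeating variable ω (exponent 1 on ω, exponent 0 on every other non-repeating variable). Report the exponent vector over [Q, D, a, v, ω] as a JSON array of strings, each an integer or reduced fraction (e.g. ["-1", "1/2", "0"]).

Dimensional matrix (L×T by Q×D×a×v×ω):
  L: [ 3  1  1  1  0]
  T: [-1  0 -2 -1 -1]
Row reduction gives pivot columns Q,D; rank = 2
Repeat: Q,D; free: a,v,ω
RREF:
  r0: [   1    0    2    1    1]
  r1: [   0    1   -5   -2   -3]
Fix exponent of ω at 1, a at 0, v at 0; solve each RREF row for its pivot's exponent:
  r0: exp(Q) + (1)·1 = 0 ⇒ exp(Q) = -1
  r1: exp(D) + (-3)·1 = 0 ⇒ exp(D) = 3
Π_3 = Q^-1 · D^3 · ω

["-1", "3", "0", "0", "1"]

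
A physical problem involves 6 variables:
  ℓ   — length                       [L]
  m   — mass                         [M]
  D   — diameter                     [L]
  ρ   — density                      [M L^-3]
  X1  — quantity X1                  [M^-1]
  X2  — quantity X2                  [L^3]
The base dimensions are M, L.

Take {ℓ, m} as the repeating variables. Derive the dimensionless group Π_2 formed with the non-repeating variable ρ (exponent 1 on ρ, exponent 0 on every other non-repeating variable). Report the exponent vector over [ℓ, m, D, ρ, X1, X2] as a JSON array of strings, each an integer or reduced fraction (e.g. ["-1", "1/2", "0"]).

Exponent matrix [M,L] × [ℓ,m,D,ρ,X1,X2]:
  M: [ 0  1  0  1 -1  0]
  L: [ 1  0  1 -3  0  3]
RREF → pivots at {ℓ,m} ⇒ r = 2
Repeat: ℓ,m; free: D,ρ,X1,X2
RREF:
  r0: [   1    0    1   -3    0    3]
  r1: [   0    1    0    1   -1    0]
Fix exponent of ρ at 1, D at 0, X1 at 0, X2 at 0; solve each RREF row for its pivot's exponent:
  r0: exp(ℓ) + (-3)·1 = 0 ⇒ exp(ℓ) = 3
  r1: exp(m) + (1)·1 = 0 ⇒ exp(m) = -1
Π_2 = ℓ^3 · m^-1 · ρ

["3", "-1", "0", "1", "0", "0"]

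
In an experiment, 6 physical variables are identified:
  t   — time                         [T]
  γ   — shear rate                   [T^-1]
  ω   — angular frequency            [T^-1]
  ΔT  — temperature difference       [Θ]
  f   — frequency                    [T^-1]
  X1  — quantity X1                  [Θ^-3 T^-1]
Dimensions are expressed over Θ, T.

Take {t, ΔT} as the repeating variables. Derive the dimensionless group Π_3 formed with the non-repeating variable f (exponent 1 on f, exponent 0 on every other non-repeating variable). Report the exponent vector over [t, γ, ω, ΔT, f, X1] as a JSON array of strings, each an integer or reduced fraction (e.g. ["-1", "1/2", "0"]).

["1", "0", "0", "0", "1", "0"]

Dimensional matrix (Θ×T by t×γ×ω×ΔT×f×X1):
  Θ: [ 0  0  0  1  0 -3]
  T: [ 1 -1 -1  0 -1 -1]
Echelon form has 2 nonzero rows (pivots: t,ΔT)
Repeat: t,ΔT; free: γ,ω,f,X1
RREF:
  r0: [   1   -1   -1    0   -1   -1]
  r1: [   0    0    0    1    0   -3]
Fix exponent of f at 1, γ at 0, ω at 0, X1 at 0; solve each RREF row for its pivot's exponent:
  r0: exp(t) + (-1)·1 = 0 ⇒ exp(t) = 1
  r1: exp(ΔT) + (0)·1 = 0 ⇒ exp(ΔT) = 0
Π_3 = t · f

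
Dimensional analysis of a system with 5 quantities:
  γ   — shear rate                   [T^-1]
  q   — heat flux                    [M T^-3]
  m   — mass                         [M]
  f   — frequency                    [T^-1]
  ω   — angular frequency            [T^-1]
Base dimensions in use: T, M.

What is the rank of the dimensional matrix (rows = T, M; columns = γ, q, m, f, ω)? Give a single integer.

Write exponents as rows T,M / cols γ,q,m,f,ω:
  T: [-1 -3  0 -1 -1]
  M: [ 0  1  1  0  0]
RREF → pivots at {γ,q} ⇒ r = 2

2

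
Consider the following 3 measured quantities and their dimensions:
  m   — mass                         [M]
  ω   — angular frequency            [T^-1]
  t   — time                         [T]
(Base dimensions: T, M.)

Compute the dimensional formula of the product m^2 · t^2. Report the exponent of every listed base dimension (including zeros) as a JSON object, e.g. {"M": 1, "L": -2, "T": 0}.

{"T": 2, "M": 2}

Dimensional matrix (T×M by m×ω×t):
  T: [ 0 -1  1]
  M: [ 1  0  0]
  [T]: (2)·0+(2)·1 = 2
  [M]: (2)·1+(2)·0 = 2
⇒ T^2 M^2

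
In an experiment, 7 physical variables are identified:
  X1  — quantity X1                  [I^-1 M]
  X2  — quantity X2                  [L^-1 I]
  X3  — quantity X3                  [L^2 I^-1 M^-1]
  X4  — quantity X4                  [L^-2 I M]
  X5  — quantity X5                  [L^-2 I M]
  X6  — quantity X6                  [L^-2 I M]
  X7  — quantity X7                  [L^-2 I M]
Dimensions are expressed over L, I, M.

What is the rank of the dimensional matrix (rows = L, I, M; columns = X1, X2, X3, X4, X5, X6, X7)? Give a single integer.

Dimensional matrix (L×I×M by X1×X2×X3×X4×X5×X6×X7):
  L: [ 0 -1  2 -2 -2 -2 -2]
  I: [-1  1 -1  1  1  1  1]
  M: [ 1  0 -1  1  1  1  1]
RREF → pivots at {X1,X2} ⇒ r = 2

2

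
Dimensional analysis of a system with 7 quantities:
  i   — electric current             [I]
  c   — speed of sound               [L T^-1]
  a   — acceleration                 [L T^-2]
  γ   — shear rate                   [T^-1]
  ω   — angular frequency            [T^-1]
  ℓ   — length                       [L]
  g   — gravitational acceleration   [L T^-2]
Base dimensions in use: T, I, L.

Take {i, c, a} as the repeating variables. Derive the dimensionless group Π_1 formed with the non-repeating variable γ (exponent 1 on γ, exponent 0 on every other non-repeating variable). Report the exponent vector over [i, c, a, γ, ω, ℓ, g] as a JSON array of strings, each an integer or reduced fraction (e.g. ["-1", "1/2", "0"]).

["0", "1", "-1", "1", "0", "0", "0"]

Write exponents as rows T,I,L / cols i,c,a,γ,ω,ℓ,g:
  T: [ 0 -1 -2 -1 -1  0 -2]
  I: [ 1  0  0  0  0  0  0]
  L: [ 0  1  1  0  0  1  1]
Row reduction gives pivot columns i,c,a; rank = 3
Pivot set = {i,c,a}, free = {γ,ω,ℓ,g}
RREF:
  r0: [   1    0    0    0    0    0    0]
  r1: [   0    1    0   -1   -1    2    0]
  r2: [   0    0    1    1    1   -1    1]
Fix exponent of γ at 1, ω at 0, ℓ at 0, g at 0; solve each RREF row for its pivot's exponent:
  r0: exp(i) + (0)·1 = 0 ⇒ exp(i) = 0
  r1: exp(c) + (-1)·1 = 0 ⇒ exp(c) = 1
  r2: exp(a) + (1)·1 = 0 ⇒ exp(a) = -1
Π_1 = c · a^-1 · γ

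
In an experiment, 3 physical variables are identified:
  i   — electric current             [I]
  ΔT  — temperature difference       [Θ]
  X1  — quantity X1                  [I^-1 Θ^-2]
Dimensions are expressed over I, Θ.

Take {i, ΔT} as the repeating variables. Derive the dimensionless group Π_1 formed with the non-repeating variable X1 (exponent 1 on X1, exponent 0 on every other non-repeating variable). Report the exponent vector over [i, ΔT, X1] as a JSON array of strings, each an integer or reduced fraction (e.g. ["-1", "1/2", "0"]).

["1", "2", "1"]

Write exponents as rows I,Θ / cols i,ΔT,X1:
  I: [ 1  0 -1]
  Θ: [ 0  1 -2]
RREF → pivots at {i,ΔT} ⇒ r = 2
Pivot set = {i,ΔT}, free = {X1}
RREF:
  r0: [   1    0   -1]
  r1: [   0    1   -2]
Fix exponent of X1 at 1; solve each RREF row for its pivot's exponent:
  r0: exp(i) + (-1)·1 = 0 ⇒ exp(i) = 1
  r1: exp(ΔT) + (-2)·1 = 0 ⇒ exp(ΔT) = 2
Π_1 = i · ΔT^2 · X1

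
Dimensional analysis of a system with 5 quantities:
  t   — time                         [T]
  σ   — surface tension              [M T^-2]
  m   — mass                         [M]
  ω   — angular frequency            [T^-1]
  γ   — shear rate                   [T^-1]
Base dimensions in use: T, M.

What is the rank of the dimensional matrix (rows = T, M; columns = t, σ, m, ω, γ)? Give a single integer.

2

Exponent matrix [T,M] × [t,σ,m,ω,γ]:
  T: [ 1 -2  0 -1 -1]
  M: [ 0  1  1  0  0]
Echelon form has 2 nonzero rows (pivots: t,σ)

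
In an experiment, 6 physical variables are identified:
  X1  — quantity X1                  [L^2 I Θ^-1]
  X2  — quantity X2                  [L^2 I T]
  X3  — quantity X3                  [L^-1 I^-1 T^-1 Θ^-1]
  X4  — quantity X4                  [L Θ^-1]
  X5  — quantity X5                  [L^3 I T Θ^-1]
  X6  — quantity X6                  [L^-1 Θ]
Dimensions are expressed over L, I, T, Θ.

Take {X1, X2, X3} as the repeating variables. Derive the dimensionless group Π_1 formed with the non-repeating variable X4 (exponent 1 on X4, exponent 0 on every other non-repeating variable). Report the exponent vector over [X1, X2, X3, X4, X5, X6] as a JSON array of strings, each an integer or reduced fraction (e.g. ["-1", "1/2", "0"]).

Exponent matrix [L,I,T,Θ] × [X1,X2,X3,X4,X5,X6]:
  L: [ 2  2 -1  1  3 -1]
  I: [ 1  1 -1  0  1  0]
  T: [ 0  1 -1  0  1  0]
  Θ: [-1  0 -1 -1 -1  1]
Echelon form has 3 nonzero rows (pivots: X1,X2,X3)
Pivot set = {X1,X2,X3}, free = {X4,X5,X6}
RREF:
  r0: [   1    0    0    0    0    0]
  r1: [   0    1    0    1    2   -1]
  r2: [   0    0    1    1    1   -1]
  r3: [   0    0    0    0    0    0]
Fix exponent of X4 at 1, X5 at 0, X6 at 0; solve each RREF row for its pivot's exponent:
  r0: exp(X1) + (0)·1 = 0 ⇒ exp(X1) = 0
  r1: exp(X2) + (1)·1 = 0 ⇒ exp(X2) = -1
  r2: exp(X3) + (1)·1 = 0 ⇒ exp(X3) = -1
Π_1 = X2^-1 · X3^-1 · X4

["0", "-1", "-1", "1", "0", "0"]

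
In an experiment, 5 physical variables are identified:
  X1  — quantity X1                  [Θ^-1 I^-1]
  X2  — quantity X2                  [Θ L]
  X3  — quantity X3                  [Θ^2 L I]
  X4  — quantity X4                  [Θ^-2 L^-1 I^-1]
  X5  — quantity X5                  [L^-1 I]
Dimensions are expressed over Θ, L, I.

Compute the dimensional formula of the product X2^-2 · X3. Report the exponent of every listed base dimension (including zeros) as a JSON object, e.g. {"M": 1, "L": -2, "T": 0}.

{"Θ": 0, "L": -1, "I": 1}

Write exponents as rows Θ,L,I / cols X1,X2,X3,X4,X5:
  Θ: [-1  1  2 -2  0]
  L: [ 0  1  1 -1 -1]
  I: [-1  0  1 -1  1]
  [Θ]: (-2)·1+(1)·2 = 0
  [L]: (-2)·1+(1)·1 = -1
  [I]: (-2)·0+(1)·1 = 1
⇒ L^-1 I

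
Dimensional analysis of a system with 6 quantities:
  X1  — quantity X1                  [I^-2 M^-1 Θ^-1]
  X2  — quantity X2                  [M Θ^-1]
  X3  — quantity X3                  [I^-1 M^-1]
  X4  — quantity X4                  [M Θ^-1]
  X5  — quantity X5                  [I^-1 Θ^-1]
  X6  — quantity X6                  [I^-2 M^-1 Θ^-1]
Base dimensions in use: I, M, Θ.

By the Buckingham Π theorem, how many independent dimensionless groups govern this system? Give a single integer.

4

Exponent matrix [I,M,Θ] × [X1,X2,X3,X4,X5,X6]:
  I: [-2  0 -1  0 -1 -2]
  M: [-1  1 -1  1  0 -1]
  Θ: [-1 -1  0 -1 -1 -1]
RREF → pivots at {X1,X2} ⇒ r = 2
n=6, r=2 ⇒ 4 dimensionless groups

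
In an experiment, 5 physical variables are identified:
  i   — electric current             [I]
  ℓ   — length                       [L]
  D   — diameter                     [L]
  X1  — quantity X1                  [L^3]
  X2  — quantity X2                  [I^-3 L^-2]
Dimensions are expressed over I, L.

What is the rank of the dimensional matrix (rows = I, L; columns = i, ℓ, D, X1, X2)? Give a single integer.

2

Dimensional matrix (I×L by i×ℓ×D×X1×X2):
  I: [ 1  0  0  0 -3]
  L: [ 0  1  1  3 -2]
RREF → pivots at {i,ℓ} ⇒ r = 2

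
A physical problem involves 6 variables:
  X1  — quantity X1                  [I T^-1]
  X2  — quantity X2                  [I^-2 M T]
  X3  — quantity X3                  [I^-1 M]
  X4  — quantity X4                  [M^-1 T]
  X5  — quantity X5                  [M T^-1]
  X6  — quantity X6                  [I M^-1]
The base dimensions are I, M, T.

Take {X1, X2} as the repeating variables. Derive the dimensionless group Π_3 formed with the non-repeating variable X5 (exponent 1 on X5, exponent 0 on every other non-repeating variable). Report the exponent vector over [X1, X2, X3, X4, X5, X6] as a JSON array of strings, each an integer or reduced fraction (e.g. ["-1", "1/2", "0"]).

["-2", "-1", "0", "0", "1", "0"]

Exponent matrix [I,M,T] × [X1,X2,X3,X4,X5,X6]:
  I: [ 1 -2 -1  0  0  1]
  M: [ 0  1  1 -1  1 -1]
  T: [-1  1  0  1 -1  0]
RREF → pivots at {X1,X2} ⇒ r = 2
Repeat: X1,X2; free: X3,X4,X5,X6
RREF:
  r0: [   1    0    1   -2    2   -1]
  r1: [   0    1    1   -1    1   -1]
  r2: [   0    0    0    0    0    0]
Fix exponent of X5 at 1, X3 at 0, X4 at 0, X6 at 0; solve each RREF row for its pivot's exponent:
  r0: exp(X1) + (2)·1 = 0 ⇒ exp(X1) = -2
  r1: exp(X2) + (1)·1 = 0 ⇒ exp(X2) = -1
Π_3 = X1^-2 · X2^-1 · X5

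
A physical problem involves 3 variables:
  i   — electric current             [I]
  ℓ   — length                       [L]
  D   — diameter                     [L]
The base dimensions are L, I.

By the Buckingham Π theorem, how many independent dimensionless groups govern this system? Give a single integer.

Exponent matrix [L,I] × [i,ℓ,D]:
  L: [ 0  1  1]
  I: [ 1  0  0]
Echelon form has 2 nonzero rows (pivots: i,ℓ)
3 vars − rank 2 = 1 Π group

1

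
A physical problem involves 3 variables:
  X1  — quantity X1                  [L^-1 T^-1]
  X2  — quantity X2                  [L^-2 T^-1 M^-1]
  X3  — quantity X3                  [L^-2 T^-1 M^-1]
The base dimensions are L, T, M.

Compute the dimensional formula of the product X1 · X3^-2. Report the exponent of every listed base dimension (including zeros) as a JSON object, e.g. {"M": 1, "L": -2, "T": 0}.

Write exponents as rows L,T,M / cols X1,X2,X3:
  L: [-1 -2 -2]
  T: [-1 -1 -1]
  M: [ 0 -1 -1]
  [L]: (1)·-1+(-2)·-2 = 3
  [T]: (1)·-1+(-2)·-1 = 1
  [M]: (1)·0+(-2)·-1 = 2
⇒ L^3 T M^2

{"L": 3, "T": 1, "M": 2}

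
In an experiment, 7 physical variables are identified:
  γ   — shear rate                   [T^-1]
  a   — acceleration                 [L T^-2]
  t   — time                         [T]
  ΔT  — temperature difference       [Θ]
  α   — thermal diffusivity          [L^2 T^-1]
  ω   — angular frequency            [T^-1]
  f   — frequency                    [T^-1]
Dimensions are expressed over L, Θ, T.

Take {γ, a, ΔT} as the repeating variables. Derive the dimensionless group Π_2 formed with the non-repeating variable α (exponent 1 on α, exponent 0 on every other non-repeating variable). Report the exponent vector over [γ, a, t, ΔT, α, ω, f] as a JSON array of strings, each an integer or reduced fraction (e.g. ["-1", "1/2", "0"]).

Dimensional matrix (L×Θ×T by γ×a×t×ΔT×α×ω×f):
  L: [ 0  1  0  0  2  0  0]
  Θ: [ 0  0  0  1  0  0  0]
  T: [-1 -2  1  0 -1 -1 -1]
Row reduction gives pivot columns γ,a,ΔT; rank = 3
Repeat: γ,a,ΔT; free: t,α,ω,f
RREF:
  r0: [   1    0   -1    0   -3    1    1]
  r1: [   0    1    0    0    2    0    0]
  r2: [   0    0    0    1    0    0    0]
Fix exponent of α at 1, t at 0, ω at 0, f at 0; solve each RREF row for its pivot's exponent:
  r0: exp(γ) + (-3)·1 = 0 ⇒ exp(γ) = 3
  r1: exp(a) + (2)·1 = 0 ⇒ exp(a) = -2
  r2: exp(ΔT) + (0)·1 = 0 ⇒ exp(ΔT) = 0
Π_2 = γ^3 · a^-2 · α

["3", "-2", "0", "0", "1", "0", "0"]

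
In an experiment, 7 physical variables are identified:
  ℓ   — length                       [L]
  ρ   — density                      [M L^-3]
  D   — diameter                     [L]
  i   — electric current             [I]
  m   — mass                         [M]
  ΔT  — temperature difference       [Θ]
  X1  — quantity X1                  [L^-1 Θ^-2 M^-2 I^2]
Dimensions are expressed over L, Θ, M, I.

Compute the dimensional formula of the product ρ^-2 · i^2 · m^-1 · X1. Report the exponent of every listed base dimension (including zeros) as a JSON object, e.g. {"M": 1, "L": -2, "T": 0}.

{"L": 5, "Θ": -2, "M": -5, "I": 4}

Dimensional matrix (L×Θ×M×I by ℓ×ρ×D×i×m×ΔT×X1):
  L: [ 1 -3  1  0  0  0 -1]
  Θ: [ 0  0  0  0  0  1 -2]
  M: [ 0  1  0  0  1  0 -2]
  I: [ 0  0  0  1  0  0  2]
  [L]: (-2)·-3+(2)·0+(-1)·0+(1)·-1 = 5
  [Θ]: (-2)·0+(2)·0+(-1)·0+(1)·-2 = -2
  [M]: (-2)·1+(2)·0+(-1)·1+(1)·-2 = -5
  [I]: (-2)·0+(2)·1+(-1)·0+(1)·2 = 4
⇒ L^5 Θ^-2 M^-5 I^4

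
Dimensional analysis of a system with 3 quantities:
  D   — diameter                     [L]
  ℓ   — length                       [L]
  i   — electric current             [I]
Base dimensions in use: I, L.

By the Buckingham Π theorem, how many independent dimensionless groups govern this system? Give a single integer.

1

Write exponents as rows I,L / cols D,ℓ,i:
  I: [ 0  0  1]
  L: [ 1  1  0]
Row reduction gives pivot columns D,i; rank = 2
Π count = n − r = 3 − 2 = 1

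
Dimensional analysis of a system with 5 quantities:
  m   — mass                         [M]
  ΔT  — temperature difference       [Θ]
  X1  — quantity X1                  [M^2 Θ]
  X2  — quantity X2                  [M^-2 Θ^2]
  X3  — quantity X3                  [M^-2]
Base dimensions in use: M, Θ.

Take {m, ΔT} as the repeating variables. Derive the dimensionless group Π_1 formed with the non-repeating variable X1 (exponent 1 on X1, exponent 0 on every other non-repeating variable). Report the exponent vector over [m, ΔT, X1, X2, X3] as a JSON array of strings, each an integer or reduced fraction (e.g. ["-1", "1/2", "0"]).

Write exponents as rows M,Θ / cols m,ΔT,X1,X2,X3:
  M: [ 1  0  2 -2 -2]
  Θ: [ 0  1  1  2  0]
Row reduction gives pivot columns m,ΔT; rank = 2
Repeat: m,ΔT; free: X1,X2,X3
RREF:
  r0: [   1    0    2   -2   -2]
  r1: [   0    1    1    2    0]
Fix exponent of X1 at 1, X2 at 0, X3 at 0; solve each RREF row for its pivot's exponent:
  r0: exp(m) + (2)·1 = 0 ⇒ exp(m) = -2
  r1: exp(ΔT) + (1)·1 = 0 ⇒ exp(ΔT) = -1
Π_1 = m^-2 · ΔT^-1 · X1

["-2", "-1", "1", "0", "0"]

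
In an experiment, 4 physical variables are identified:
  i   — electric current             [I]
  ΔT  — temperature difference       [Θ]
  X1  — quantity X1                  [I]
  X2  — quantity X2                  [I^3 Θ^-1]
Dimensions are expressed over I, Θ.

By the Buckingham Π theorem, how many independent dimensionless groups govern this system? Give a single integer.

Exponent matrix [I,Θ] × [i,ΔT,X1,X2]:
  I: [ 1  0  1  3]
  Θ: [ 0  1  0 -1]
Row reduction gives pivot columns i,ΔT; rank = 2
n=4, r=2 ⇒ 2 dimensionless groups

2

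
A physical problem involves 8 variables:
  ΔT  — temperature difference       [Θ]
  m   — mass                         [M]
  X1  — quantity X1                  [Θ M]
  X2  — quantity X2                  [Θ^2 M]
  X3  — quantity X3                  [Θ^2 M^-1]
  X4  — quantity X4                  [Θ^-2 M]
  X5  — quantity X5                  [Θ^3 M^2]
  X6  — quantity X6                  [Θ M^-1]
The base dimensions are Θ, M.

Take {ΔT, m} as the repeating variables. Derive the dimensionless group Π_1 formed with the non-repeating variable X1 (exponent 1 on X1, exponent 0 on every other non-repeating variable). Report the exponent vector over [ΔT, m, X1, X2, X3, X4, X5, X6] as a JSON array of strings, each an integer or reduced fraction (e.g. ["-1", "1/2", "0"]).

["-1", "-1", "1", "0", "0", "0", "0", "0"]

Exponent matrix [Θ,M] × [ΔT,m,X1,X2,X3,X4,X5,X6]:
  Θ: [ 1  0  1  2  2 -2  3  1]
  M: [ 0  1  1  1 -1  1  2 -1]
Row reduction gives pivot columns ΔT,m; rank = 2
Repeat: ΔT,m; free: X1,X2,X3,X4,X5,X6
RREF:
  r0: [   1    0    1    2    2   -2    3    1]
  r1: [   0    1    1    1   -1    1    2   -1]
Fix exponent of X1 at 1, X2 at 0, X3 at 0, X4 at 0, X5 at 0, X6 at 0; solve each RREF row for its pivot's exponent:
  r0: exp(ΔT) + (1)·1 = 0 ⇒ exp(ΔT) = -1
  r1: exp(m) + (1)·1 = 0 ⇒ exp(m) = -1
Π_1 = ΔT^-1 · m^-1 · X1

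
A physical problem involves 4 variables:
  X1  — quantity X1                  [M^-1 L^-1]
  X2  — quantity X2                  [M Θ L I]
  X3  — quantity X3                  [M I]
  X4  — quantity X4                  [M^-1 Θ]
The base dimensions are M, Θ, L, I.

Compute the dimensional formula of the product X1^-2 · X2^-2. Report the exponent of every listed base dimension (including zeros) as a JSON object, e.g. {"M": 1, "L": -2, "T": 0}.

Dimensional matrix (M×Θ×L×I by X1×X2×X3×X4):
  M: [-1  1  1 -1]
  Θ: [ 0  1  0  1]
  L: [-1  1  0  0]
  I: [ 0  1  1  0]
  [M]: (-2)·-1+(-2)·1 = 0
  [Θ]: (-2)·0+(-2)·1 = -2
  [L]: (-2)·-1+(-2)·1 = 0
  [I]: (-2)·0+(-2)·1 = -2
⇒ Θ^-2 I^-2

{"M": 0, "Θ": -2, "L": 0, "I": -2}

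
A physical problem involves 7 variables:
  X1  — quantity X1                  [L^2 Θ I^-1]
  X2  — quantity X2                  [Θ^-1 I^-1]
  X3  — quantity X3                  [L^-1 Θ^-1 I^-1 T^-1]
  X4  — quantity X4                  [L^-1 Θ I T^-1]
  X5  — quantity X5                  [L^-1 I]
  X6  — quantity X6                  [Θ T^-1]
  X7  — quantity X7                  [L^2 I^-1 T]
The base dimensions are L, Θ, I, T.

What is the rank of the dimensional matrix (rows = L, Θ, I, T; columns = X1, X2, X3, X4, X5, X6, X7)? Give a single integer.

3

Dimensional matrix (L×Θ×I×T by X1×X2×X3×X4×X5×X6×X7):
  L: [ 2  0 -1 -1 -1  0  2]
  Θ: [ 1 -1 -1  1  0  1  0]
  I: [-1 -1 -1  1  1  0 -1]
  T: [ 0  0 -1 -1  0 -1  1]
Row reduction gives pivot columns X1,X2,X3; rank = 3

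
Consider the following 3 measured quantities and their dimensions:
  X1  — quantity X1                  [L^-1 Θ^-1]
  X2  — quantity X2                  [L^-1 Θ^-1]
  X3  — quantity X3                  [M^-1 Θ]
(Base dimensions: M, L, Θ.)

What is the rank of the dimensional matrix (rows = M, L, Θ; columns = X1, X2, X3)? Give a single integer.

2

Write exponents as rows M,L,Θ / cols X1,X2,X3:
  M: [ 0  0 -1]
  L: [-1 -1  0]
  Θ: [-1 -1  1]
Row reduction gives pivot columns X1,X3; rank = 2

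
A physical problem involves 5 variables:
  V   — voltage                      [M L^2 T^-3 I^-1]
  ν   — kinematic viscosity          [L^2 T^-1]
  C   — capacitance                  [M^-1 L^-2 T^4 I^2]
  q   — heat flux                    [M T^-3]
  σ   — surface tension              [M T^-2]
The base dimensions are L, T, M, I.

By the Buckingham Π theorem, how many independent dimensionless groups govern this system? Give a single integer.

Exponent matrix [L,T,M,I] × [V,ν,C,q,σ]:
  L: [ 2  2 -2  0  0]
  T: [-3 -1  4 -3 -2]
  M: [ 1  0 -1  1  1]
  I: [-1  0  2  0  0]
Echelon form has 4 nonzero rows (pivots: V,ν,C,q)
5 vars − rank 4 = 1 Π group

1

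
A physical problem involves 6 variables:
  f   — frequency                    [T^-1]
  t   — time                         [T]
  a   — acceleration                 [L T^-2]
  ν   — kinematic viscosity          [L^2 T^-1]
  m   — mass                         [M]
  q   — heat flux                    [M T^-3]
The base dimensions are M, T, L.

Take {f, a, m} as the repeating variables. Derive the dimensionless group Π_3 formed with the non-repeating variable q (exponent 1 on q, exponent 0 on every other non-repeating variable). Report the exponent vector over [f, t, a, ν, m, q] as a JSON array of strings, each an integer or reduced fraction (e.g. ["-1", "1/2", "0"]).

Exponent matrix [M,T,L] × [f,t,a,ν,m,q]:
  M: [ 0  0  0  0  1  1]
  T: [-1  1 -2 -1  0 -3]
  L: [ 0  0  1  2  0  0]
Row reduction gives pivot columns f,a,m; rank = 3
Pivot set = {f,a,m}, free = {t,ν,q}
RREF:
  r0: [   1   -1    0   -3    0    3]
  r1: [   0    0    1    2    0    0]
  r2: [   0    0    0    0    1    1]
Fix exponent of q at 1, t at 0, ν at 0; solve each RREF row for its pivot's exponent:
  r0: exp(f) + (3)·1 = 0 ⇒ exp(f) = -3
  r1: exp(a) + (0)·1 = 0 ⇒ exp(a) = 0
  r2: exp(m) + (1)·1 = 0 ⇒ exp(m) = -1
Π_3 = f^-3 · m^-1 · q

["-3", "0", "0", "0", "-1", "1"]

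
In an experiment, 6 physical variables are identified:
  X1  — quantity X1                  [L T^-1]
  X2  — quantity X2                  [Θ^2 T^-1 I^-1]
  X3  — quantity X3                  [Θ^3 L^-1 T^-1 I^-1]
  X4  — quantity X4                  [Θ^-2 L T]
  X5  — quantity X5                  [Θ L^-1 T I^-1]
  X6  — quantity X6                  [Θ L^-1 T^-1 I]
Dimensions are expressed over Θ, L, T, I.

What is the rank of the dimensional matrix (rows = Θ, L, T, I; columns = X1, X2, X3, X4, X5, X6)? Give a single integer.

Exponent matrix [Θ,L,T,I] × [X1,X2,X3,X4,X5,X6]:
  Θ: [ 0  2  3 -2  1  1]
  L: [ 1  0 -1  1 -1 -1]
  T: [-1 -1 -1  1  1 -1]
  I: [ 0 -1 -1  0 -1  1]
Echelon form has 3 nonzero rows (pivots: X1,X2,X3)

3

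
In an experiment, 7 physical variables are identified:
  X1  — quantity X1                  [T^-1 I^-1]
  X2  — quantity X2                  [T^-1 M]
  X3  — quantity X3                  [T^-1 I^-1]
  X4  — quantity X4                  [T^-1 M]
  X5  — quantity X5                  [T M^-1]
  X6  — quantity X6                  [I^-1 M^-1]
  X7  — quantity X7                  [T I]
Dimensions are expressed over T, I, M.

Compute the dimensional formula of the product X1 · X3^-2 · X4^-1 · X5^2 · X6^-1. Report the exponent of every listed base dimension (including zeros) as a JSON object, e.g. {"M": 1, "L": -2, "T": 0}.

Dimensional matrix (T×I×M by X1×X2×X3×X4×X5×X6×X7):
  T: [-1 -1 -1 -1  1  0  1]
  I: [-1  0 -1  0  0 -1  1]
  M: [ 0  1  0  1 -1 -1  0]
  [T]: (1)·-1+(-2)·-1+(-1)·-1+(2)·1+(-1)·0 = 4
  [I]: (1)·-1+(-2)·-1+(-1)·0+(2)·0+(-1)·-1 = 2
  [M]: (1)·0+(-2)·0+(-1)·1+(2)·-1+(-1)·-1 = -2
⇒ T^4 I^2 M^-2

{"T": 4, "I": 2, "M": -2}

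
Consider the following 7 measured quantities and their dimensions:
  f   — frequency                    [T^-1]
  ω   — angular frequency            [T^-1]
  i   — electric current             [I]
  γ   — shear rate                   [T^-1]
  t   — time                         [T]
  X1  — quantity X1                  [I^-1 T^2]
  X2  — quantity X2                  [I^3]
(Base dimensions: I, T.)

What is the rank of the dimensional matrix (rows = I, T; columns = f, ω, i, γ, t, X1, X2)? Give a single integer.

2

Dimensional matrix (I×T by f×ω×i×γ×t×X1×X2):
  I: [ 0  0  1  0  0 -1  3]
  T: [-1 -1  0 -1  1  2  0]
RREF → pivots at {f,i} ⇒ r = 2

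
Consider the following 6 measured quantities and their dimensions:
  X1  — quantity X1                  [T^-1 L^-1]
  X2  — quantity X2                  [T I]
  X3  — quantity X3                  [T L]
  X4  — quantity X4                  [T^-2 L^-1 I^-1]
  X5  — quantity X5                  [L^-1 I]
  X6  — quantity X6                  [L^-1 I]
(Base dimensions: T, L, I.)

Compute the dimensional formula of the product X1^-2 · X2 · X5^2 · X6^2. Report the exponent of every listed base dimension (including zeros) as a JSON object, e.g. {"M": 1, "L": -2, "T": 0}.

Exponent matrix [T,L,I] × [X1,X2,X3,X4,X5,X6]:
  T: [-1  1  1 -2  0  0]
  L: [-1  0  1 -1 -1 -1]
  I: [ 0  1  0 -1  1  1]
  [T]: (-2)·-1+(1)·1+(2)·0+(2)·0 = 3
  [L]: (-2)·-1+(1)·0+(2)·-1+(2)·-1 = -2
  [I]: (-2)·0+(1)·1+(2)·1+(2)·1 = 5
⇒ T^3 L^-2 I^5

{"T": 3, "L": -2, "I": 5}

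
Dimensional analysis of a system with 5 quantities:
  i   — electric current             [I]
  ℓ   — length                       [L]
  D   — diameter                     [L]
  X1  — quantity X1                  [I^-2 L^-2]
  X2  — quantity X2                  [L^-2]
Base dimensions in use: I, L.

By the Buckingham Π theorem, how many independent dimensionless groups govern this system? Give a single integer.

Dimensional matrix (I×L by i×ℓ×D×X1×X2):
  I: [ 1  0  0 -2  0]
  L: [ 0  1  1 -2 -2]
Echelon form has 2 nonzero rows (pivots: i,ℓ)
Π count = n − r = 5 − 2 = 3

3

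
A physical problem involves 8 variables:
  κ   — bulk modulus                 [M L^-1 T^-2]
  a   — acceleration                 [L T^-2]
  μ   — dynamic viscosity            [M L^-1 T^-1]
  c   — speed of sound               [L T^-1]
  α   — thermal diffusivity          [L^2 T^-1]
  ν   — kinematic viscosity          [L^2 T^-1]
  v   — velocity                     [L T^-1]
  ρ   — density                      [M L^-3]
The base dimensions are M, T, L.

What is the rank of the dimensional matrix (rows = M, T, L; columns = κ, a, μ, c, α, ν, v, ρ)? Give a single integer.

Dimensional matrix (M×T×L by κ×a×μ×c×α×ν×v×ρ):
  M: [ 1  0  1  0  0  0  0  1]
  T: [-2 -2 -1 -1 -1 -1 -1  0]
  L: [-1  1 -1  1  2  2  1 -3]
Echelon form has 3 nonzero rows (pivots: κ,a,μ)

3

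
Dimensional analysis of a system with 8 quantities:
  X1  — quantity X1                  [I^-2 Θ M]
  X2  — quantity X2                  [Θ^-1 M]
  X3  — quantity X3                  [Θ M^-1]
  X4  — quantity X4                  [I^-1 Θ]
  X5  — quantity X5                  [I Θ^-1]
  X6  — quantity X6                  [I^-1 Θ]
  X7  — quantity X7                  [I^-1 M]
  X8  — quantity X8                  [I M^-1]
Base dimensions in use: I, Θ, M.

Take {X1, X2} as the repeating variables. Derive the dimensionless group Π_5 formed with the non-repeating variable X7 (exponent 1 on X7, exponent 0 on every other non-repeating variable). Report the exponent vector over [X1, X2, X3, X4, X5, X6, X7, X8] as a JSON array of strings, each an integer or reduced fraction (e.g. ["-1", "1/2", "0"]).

["-1/2", "-1/2", "0", "0", "0", "0", "1", "0"]

Dimensional matrix (I×Θ×M by X1×X2×X3×X4×X5×X6×X7×X8):
  I: [-2  0  0 -1  1 -1 -1  1]
  Θ: [ 1 -1  1  1 -1  1  0  0]
  M: [ 1  1 -1  0  0  0  1 -1]
RREF → pivots at {X1,X2} ⇒ r = 2
Pivot set = {X1,X2}, free = {X3,X4,X5,X6,X7,X8}
RREF:
  r0: [   1    0    0  1/2 -1/2  1/2  1/2 -1/2]
  r1: [   0    1   -1 -1/2  1/2 -1/2  1/2 -1/2]
  r2: [   0    0    0    0    0    0    0    0]
Fix exponent of X7 at 1, X3 at 0, X4 at 0, X5 at 0, X6 at 0, X8 at 0; solve each RREF row for its pivot's exponent:
  r0: exp(X1) + (1/2)·1 = 0 ⇒ exp(X1) = -1/2
  r1: exp(X2) + (1/2)·1 = 0 ⇒ exp(X2) = -1/2
Π_5 = X1^(-1/2) · X2^(-1/2) · X7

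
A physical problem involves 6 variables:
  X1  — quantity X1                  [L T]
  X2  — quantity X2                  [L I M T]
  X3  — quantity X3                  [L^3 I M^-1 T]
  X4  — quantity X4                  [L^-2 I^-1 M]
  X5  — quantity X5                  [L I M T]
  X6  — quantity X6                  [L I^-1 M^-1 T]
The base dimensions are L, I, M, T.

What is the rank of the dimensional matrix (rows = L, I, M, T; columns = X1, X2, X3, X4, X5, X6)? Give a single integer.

3

Write exponents as rows L,I,M,T / cols X1,X2,X3,X4,X5,X6:
  L: [ 1  1  3 -2  1  1]
  I: [ 0  1  1 -1  1 -1]
  M: [ 0  1 -1  1  1 -1]
  T: [ 1  1  1  0  1  1]
Row reduction gives pivot columns X1,X2,X3; rank = 3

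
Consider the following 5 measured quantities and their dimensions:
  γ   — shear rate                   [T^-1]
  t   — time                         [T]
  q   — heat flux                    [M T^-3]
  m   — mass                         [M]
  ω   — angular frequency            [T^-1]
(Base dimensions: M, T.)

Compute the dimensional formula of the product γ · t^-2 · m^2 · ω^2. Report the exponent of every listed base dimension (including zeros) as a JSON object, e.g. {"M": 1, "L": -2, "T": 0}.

{"M": 2, "T": -5}

Write exponents as rows M,T / cols γ,t,q,m,ω:
  M: [ 0  0  1  1  0]
  T: [-1  1 -3  0 -1]
  [M]: (1)·0+(-2)·0+(2)·1+(2)·0 = 2
  [T]: (1)·-1+(-2)·1+(2)·0+(2)·-1 = -5
⇒ M^2 T^-5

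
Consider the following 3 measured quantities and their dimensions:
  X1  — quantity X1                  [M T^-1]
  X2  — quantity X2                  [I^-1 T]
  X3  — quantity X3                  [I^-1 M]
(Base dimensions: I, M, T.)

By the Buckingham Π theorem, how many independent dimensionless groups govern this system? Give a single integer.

Dimensional matrix (I×M×T by X1×X2×X3):
  I: [ 0 -1 -1]
  M: [ 1  0  1]
  T: [-1  1  0]
Row reduction gives pivot columns X1,X2; rank = 2
3 vars − rank 2 = 1 Π group

1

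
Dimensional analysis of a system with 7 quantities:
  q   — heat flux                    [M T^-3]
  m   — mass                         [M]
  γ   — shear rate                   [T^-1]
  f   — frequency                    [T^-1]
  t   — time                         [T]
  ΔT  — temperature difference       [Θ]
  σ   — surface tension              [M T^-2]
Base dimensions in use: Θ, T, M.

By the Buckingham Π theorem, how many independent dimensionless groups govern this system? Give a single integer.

Dimensional matrix (Θ×T×M by q×m×γ×f×t×ΔT×σ):
  Θ: [ 0  0  0  0  0  1  0]
  T: [-3  0 -1 -1  1  0 -2]
  M: [ 1  1  0  0  0  0  1]
Row reduction gives pivot columns q,m,ΔT; rank = 3
n=7, r=3 ⇒ 4 dimensionless groups

4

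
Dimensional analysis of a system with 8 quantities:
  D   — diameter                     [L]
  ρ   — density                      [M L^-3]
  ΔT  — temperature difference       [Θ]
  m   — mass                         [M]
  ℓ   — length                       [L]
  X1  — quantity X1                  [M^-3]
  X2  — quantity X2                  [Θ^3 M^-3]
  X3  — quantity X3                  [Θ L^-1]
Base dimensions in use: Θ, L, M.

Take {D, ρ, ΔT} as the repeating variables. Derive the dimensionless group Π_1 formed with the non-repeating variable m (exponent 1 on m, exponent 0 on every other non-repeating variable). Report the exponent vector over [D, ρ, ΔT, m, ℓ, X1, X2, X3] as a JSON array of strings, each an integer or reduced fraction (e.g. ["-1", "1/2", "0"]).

Exponent matrix [Θ,L,M] × [D,ρ,ΔT,m,ℓ,X1,X2,X3]:
  Θ: [ 0  0  1  0  0  0  3  1]
  L: [ 1 -3  0  0  1  0  0 -1]
  M: [ 0  1  0  1  0 -3 -3  0]
Echelon form has 3 nonzero rows (pivots: D,ρ,ΔT)
Pivot set = {D,ρ,ΔT}, free = {m,ℓ,X1,X2,X3}
RREF:
  r0: [   1    0    0    3    1   -9   -9   -1]
  r1: [   0    1    0    1    0   -3   -3    0]
  r2: [   0    0    1    0    0    0    3    1]
Fix exponent of m at 1, ℓ at 0, X1 at 0, X2 at 0, X3 at 0; solve each RREF row for its pivot's exponent:
  r0: exp(D) + (3)·1 = 0 ⇒ exp(D) = -3
  r1: exp(ρ) + (1)·1 = 0 ⇒ exp(ρ) = -1
  r2: exp(ΔT) + (0)·1 = 0 ⇒ exp(ΔT) = 0
Π_1 = D^-3 · ρ^-1 · m

["-3", "-1", "0", "1", "0", "0", "0", "0"]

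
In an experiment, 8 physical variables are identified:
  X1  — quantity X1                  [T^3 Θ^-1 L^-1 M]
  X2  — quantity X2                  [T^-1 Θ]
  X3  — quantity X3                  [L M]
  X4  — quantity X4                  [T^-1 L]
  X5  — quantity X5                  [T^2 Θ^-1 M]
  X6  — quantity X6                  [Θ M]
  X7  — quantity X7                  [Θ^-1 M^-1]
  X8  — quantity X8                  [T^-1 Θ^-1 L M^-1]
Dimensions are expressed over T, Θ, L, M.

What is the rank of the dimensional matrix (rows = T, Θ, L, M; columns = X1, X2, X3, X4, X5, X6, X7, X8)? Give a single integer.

Write exponents as rows T,Θ,L,M / cols X1,X2,X3,X4,X5,X6,X7,X8:
  T: [ 3 -1  0 -1  2  0  0 -1]
  Θ: [-1  1  0  0 -1  1 -1 -1]
  L: [-1  0  1  1  0  0  0  1]
  M: [ 1  0  1  0  1  1 -1 -1]
Echelon form has 3 nonzero rows (pivots: X1,X2,X3)

3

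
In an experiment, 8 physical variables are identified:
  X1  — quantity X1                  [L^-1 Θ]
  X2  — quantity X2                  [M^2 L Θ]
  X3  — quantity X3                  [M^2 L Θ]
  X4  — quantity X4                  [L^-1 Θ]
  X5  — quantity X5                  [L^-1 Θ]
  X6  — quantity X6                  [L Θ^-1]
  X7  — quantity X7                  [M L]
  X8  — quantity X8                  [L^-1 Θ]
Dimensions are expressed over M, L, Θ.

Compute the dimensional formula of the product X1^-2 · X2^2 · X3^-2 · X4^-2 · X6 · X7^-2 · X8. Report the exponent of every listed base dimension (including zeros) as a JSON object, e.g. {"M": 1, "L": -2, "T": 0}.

{"M": -2, "L": 2, "Θ": -4}

Write exponents as rows M,L,Θ / cols X1,X2,X3,X4,X5,X6,X7,X8:
  M: [ 0  2  2  0  0  0  1  0]
  L: [-1  1  1 -1 -1  1  1 -1]
  Θ: [ 1  1  1  1  1 -1  0  1]
  [M]: (-2)·0+(2)·2+(-2)·2+(-2)·0+(1)·0+(-2)·1+(1)·0 = -2
  [L]: (-2)·-1+(2)·1+(-2)·1+(-2)·-1+(1)·1+(-2)·1+(1)·-1 = 2
  [Θ]: (-2)·1+(2)·1+(-2)·1+(-2)·1+(1)·-1+(-2)·0+(1)·1 = -4
⇒ M^-2 L^2 Θ^-4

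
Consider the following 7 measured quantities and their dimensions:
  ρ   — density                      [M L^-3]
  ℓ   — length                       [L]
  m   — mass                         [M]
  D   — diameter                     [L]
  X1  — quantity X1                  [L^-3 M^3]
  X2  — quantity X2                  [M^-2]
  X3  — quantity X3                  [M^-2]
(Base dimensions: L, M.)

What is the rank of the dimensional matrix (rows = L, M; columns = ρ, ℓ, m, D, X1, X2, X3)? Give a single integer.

2

Exponent matrix [L,M] × [ρ,ℓ,m,D,X1,X2,X3]:
  L: [-3  1  0  1 -3  0  0]
  M: [ 1  0  1  0  3 -2 -2]
Row reduction gives pivot columns ρ,ℓ; rank = 2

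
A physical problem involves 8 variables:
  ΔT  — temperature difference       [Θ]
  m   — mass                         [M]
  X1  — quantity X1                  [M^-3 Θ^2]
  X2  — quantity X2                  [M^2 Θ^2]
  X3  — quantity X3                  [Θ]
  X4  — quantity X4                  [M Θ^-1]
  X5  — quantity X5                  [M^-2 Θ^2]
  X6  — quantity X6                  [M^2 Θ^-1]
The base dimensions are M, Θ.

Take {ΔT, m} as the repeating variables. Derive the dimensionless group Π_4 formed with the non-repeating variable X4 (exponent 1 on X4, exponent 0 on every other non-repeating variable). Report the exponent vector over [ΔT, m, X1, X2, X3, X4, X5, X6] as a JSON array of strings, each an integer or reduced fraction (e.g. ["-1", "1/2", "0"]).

["1", "-1", "0", "0", "0", "1", "0", "0"]

Exponent matrix [M,Θ] × [ΔT,m,X1,X2,X3,X4,X5,X6]:
  M: [ 0  1 -3  2  0  1 -2  2]
  Θ: [ 1  0  2  2  1 -1  2 -1]
Echelon form has 2 nonzero rows (pivots: ΔT,m)
Repeat: ΔT,m; free: X1,X2,X3,X4,X5,X6
RREF:
  r0: [   1    0    2    2    1   -1    2   -1]
  r1: [   0    1   -3    2    0    1   -2    2]
Fix exponent of X4 at 1, X1 at 0, X2 at 0, X3 at 0, X5 at 0, X6 at 0; solve each RREF row for its pivot's exponent:
  r0: exp(ΔT) + (-1)·1 = 0 ⇒ exp(ΔT) = 1
  r1: exp(m) + (1)·1 = 0 ⇒ exp(m) = -1
Π_4 = ΔT · m^-1 · X4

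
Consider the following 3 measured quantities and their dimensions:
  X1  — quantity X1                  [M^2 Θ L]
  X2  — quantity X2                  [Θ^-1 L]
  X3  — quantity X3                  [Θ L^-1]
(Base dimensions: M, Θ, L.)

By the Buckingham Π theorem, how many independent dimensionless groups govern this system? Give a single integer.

Dimensional matrix (M×Θ×L by X1×X2×X3):
  M: [ 2  0  0]
  Θ: [ 1 -1  1]
  L: [ 1  1 -1]
Echelon form has 2 nonzero rows (pivots: X1,X2)
n=3, r=2 ⇒ 1 dimensionless group

1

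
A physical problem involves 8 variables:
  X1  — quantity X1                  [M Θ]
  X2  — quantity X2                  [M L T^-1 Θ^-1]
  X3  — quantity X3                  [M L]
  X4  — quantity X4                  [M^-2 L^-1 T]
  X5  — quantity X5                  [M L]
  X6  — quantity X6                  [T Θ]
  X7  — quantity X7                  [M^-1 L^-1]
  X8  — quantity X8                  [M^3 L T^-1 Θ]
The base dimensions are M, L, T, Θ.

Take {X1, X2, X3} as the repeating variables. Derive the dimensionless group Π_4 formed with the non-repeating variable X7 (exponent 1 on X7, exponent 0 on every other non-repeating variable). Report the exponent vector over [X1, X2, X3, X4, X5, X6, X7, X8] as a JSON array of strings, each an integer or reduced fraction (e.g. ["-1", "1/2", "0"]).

["0", "0", "1", "0", "0", "0", "1", "0"]

Write exponents as rows M,L,T,Θ / cols X1,X2,X3,X4,X5,X6,X7,X8:
  M: [ 1  1  1 -2  1  0 -1  3]
  L: [ 0  1  1 -1  1  0 -1  1]
  T: [ 0 -1  0  1  0  1  0 -1]
  Θ: [ 1 -1  0  0  0  1  0  1]
Row reduction gives pivot columns X1,X2,X3; rank = 3
Pivot set = {X1,X2,X3}, free = {X4,X5,X6,X7,X8}
RREF:
  r0: [   1    0    0   -1    0    0    0    2]
  r1: [   0    1    0   -1    0   -1    0    1]
  r2: [   0    0    1    0    1    1   -1    0]
  r3: [   0    0    0    0    0    0    0    0]
Fix exponent of X7 at 1, X4 at 0, X5 at 0, X6 at 0, X8 at 0; solve each RREF row for its pivot's exponent:
  r0: exp(X1) + (0)·1 = 0 ⇒ exp(X1) = 0
  r1: exp(X2) + (0)·1 = 0 ⇒ exp(X2) = 0
  r2: exp(X3) + (-1)·1 = 0 ⇒ exp(X3) = 1
Π_4 = X3 · X7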